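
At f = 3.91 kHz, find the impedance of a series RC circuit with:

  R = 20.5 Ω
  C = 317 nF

Step 1 — Angular frequency: ω = 2π·f = 2π·3910 = 2.457e+04 rad/s.
Step 2 — Component impedances:
  R: Z = R = 20.5 Ω
  C: Z = 1/(jωC) = -j/(ω·C) = 0 - j128.4 Ω
Step 3 — Series combination: Z_total = R + C = 20.5 - j128.4 Ω = 130∠-80.9° Ω.

Z = 20.5 - j128.4 Ω = 130∠-80.9° Ω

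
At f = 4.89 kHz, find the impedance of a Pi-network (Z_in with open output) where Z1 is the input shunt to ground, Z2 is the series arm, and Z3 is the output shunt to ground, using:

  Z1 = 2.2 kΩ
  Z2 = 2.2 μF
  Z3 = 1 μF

Step 1 — Angular frequency: ω = 2π·f = 2π·4890 = 3.072e+04 rad/s.
Step 2 — Component impedances:
  Z1: Z = R = 2200 Ω
  Z2: Z = 1/(jωC) = -j/(ω·C) = 0 - j14.79 Ω
  Z3: Z = 1/(jωC) = -j/(ω·C) = 0 - j32.55 Ω
Step 3 — With open output, the series arm Z2 and the output shunt Z3 appear in series to ground: Z2 + Z3 = 0 - j47.34 Ω.
Step 4 — Parallel with input shunt Z1: Z_in = Z1 || (Z2 + Z3) = 1.018 - j47.32 Ω = 47.33∠-88.8° Ω.

Z = 1.018 - j47.32 Ω = 47.33∠-88.8° Ω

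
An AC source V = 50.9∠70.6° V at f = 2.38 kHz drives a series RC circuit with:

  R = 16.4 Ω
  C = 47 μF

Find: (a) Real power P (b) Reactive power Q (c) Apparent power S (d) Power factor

Step 1 — Angular frequency: ω = 2π·f = 2π·2380 = 1.495e+04 rad/s.
Step 2 — Component impedances:
  R: Z = R = 16.4 Ω
  C: Z = 1/(jωC) = -j/(ω·C) = 0 - j1.423 Ω
Step 3 — Series combination: Z_total = R + C = 16.4 - j1.423 Ω = 16.46∠-5.0° Ω.
Step 4 — Source phasor: V = 50.9∠70.6° V = 16.91 + j48.01 V.
Step 5 — Current: I = V / Z = 0.7711 + j2.994 A = 3.092∠75.6° A.
Step 6 — Complex power: S = V·I* = 156.8 - j13.6 VA.
Step 7 — Real power: P = Re(S) = 156.8 W.
Step 8 — Reactive power: Q = Im(S) = -13.6 VAR.
Step 9 — Apparent power: |S| = 157.4 VA.
Step 10 — Power factor: PF = P/|S| = 0.9963 (leading).

(a) P = 156.8 W  (b) Q = -13.6 VAR  (c) S = 157.4 VA  (d) PF = 0.9963 (leading)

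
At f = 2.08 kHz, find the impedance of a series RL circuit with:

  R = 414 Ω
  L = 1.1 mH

Step 1 — Angular frequency: ω = 2π·f = 2π·2080 = 1.307e+04 rad/s.
Step 2 — Component impedances:
  R: Z = R = 414 Ω
  L: Z = jωL = j·1.307e+04·0.0011 = 0 + j14.38 Ω
Step 3 — Series combination: Z_total = R + L = 414 + j14.38 Ω = 414.2∠2.0° Ω.

Z = 414 + j14.38 Ω = 414.2∠2.0° Ω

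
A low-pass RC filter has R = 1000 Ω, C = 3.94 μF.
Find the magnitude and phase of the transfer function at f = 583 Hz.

Step 1 — Angular frequency: ω = 2π·583 = 3663 rad/s.
Step 2 — Transfer function: H(jω) = 1/(1 + jωRC).
Step 3 — Denominator: 1 + jωRC = 1 + j·3663·1000·3.94e-06 = 1 + j14.43.
Step 4 — H = 0.004778 - j0.06896.
Step 5 — Magnitude: |H| = 0.06912 (-23.2 dB); phase: φ = -86.0°.

|H| = 0.06912 (-23.2 dB), φ = -86.0°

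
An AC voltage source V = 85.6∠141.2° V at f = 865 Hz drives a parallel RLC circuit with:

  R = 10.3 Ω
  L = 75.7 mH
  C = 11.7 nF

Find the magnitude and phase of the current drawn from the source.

Step 1 — Angular frequency: ω = 2π·f = 2π·865 = 5435 rad/s.
Step 2 — Component impedances:
  R: Z = R = 10.3 Ω
  L: Z = jωL = j·5435·0.0757 = 0 + j411.4 Ω
  C: Z = 1/(jωC) = -j/(ω·C) = 0 - j1.573e+04 Ω
Step 3 — Parallel combination: 1/Z_total = 1/R + 1/L + 1/C; Z_total = 10.29 + j0.251 Ω = 10.3∠1.4° Ω.
Step 4 — Source phasor: V = 85.6∠141.2° V = -66.71 + j53.64 V.
Step 5 — Ohm's law: I = V / Z_total = (-66.71 + j53.64) / (10.29 + j0.251) = -6.35 + j5.365 A.
Step 6 — Convert to polar: |I| = 8.313 A, ∠I = 139.8°.

I = 8.313∠139.8° A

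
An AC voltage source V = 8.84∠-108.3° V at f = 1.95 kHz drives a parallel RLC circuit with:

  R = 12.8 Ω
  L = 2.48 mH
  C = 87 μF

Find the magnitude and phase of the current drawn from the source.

Step 1 — Angular frequency: ω = 2π·f = 2π·1950 = 1.225e+04 rad/s.
Step 2 — Component impedances:
  R: Z = R = 12.8 Ω
  L: Z = jωL = j·1.225e+04·0.00248 = 0 + j30.39 Ω
  C: Z = 1/(jωC) = -j/(ω·C) = 0 - j0.9381 Ω
Step 3 — Parallel combination: 1/Z_total = 1/R + 1/L + 1/C; Z_total = 0.07279 - j0.9625 Ω = 0.9653∠-85.7° Ω.
Step 4 — Source phasor: V = 8.84∠-108.3° V = -2.776 - j8.393 V.
Step 5 — Ohm's law: I = V / Z_total = (-2.776 - j8.393) / (0.07279 - j0.9625) = 8.453 - j3.523 A.
Step 6 — Convert to polar: |I| = 9.158 A, ∠I = -22.6°.

I = 9.158∠-22.6° A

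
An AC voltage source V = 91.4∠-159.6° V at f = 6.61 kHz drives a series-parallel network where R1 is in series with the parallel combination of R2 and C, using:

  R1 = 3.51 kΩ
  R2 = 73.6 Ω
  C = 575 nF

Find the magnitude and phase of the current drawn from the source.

Step 1 — Angular frequency: ω = 2π·f = 2π·6610 = 4.153e+04 rad/s.
Step 2 — Component impedances:
  R1: Z = R = 3510 Ω
  R2: Z = R = 73.6 Ω
  C: Z = 1/(jωC) = -j/(ω·C) = 0 - j41.87 Ω
Step 3 — Parallel branch: R2 || C = 1/(1/R2 + 1/C) = 18 - j31.63 Ω.
Step 4 — Series with R1: Z_total = R1 + (R2 || C) = 3528 - j31.63 Ω = 3528∠-0.5° Ω.
Step 5 — Source phasor: V = 91.4∠-159.6° V = -85.67 - j31.86 V.
Step 6 — Ohm's law: I = V / Z_total = (-85.67 - j31.86) / (3528 - j31.63) = -0.0242 - j0.009247 A.
Step 7 — Convert to polar: |I| = 0.02591 A, ∠I = -159.1°.

I = 0.02591∠-159.1° A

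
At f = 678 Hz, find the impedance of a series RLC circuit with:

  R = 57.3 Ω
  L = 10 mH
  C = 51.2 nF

Step 1 — Angular frequency: ω = 2π·f = 2π·678 = 4260 rad/s.
Step 2 — Component impedances:
  R: Z = R = 57.3 Ω
  L: Z = jωL = j·4260·0.01 = 0 + j42.6 Ω
  C: Z = 1/(jωC) = -j/(ω·C) = 0 - j4585 Ω
Step 3 — Series combination: Z_total = R + L + C = 57.3 - j4542 Ω = 4543∠-89.3° Ω.

Z = 57.3 - j4542 Ω = 4543∠-89.3° Ω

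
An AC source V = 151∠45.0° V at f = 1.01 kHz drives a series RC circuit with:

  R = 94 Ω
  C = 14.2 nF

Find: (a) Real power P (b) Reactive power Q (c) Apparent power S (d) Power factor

Step 1 — Angular frequency: ω = 2π·f = 2π·1010 = 6346 rad/s.
Step 2 — Component impedances:
  R: Z = R = 94 Ω
  C: Z = 1/(jωC) = -j/(ω·C) = 0 - j1.11e+04 Ω
Step 3 — Series combination: Z_total = R + C = 94 - j1.11e+04 Ω = 1.11e+04∠-89.5° Ω.
Step 4 — Source phasor: V = 151∠45.0° V = 106.8 + j106.8 V.
Step 5 — Current: I = V / Z = -0.00954 + j0.009702 A = 0.01361∠134.5° A.
Step 6 — Complex power: S = V·I* = 0.0174 - j2.055 VA.
Step 7 — Real power: P = Re(S) = 0.0174 W.
Step 8 — Reactive power: Q = Im(S) = -2.055 VAR.
Step 9 — Apparent power: |S| = 2.055 VA.
Step 10 — Power factor: PF = P/|S| = 0.00847 (leading).

(a) P = 0.0174 W  (b) Q = -2.055 VAR  (c) S = 2.055 VA  (d) PF = 0.00847 (leading)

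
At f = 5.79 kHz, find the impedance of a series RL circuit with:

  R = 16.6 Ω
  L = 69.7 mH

Step 1 — Angular frequency: ω = 2π·f = 2π·5790 = 3.638e+04 rad/s.
Step 2 — Component impedances:
  R: Z = R = 16.6 Ω
  L: Z = jωL = j·3.638e+04·0.0697 = 0 + j2536 Ω
Step 3 — Series combination: Z_total = R + L = 16.6 + j2536 Ω = 2536∠89.6° Ω.

Z = 16.6 + j2536 Ω = 2536∠89.6° Ω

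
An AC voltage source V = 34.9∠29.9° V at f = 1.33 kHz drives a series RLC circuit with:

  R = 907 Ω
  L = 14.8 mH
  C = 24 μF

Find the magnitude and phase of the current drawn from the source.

Step 1 — Angular frequency: ω = 2π·f = 2π·1330 = 8357 rad/s.
Step 2 — Component impedances:
  R: Z = R = 907 Ω
  L: Z = jωL = j·8357·0.0148 = 0 + j123.7 Ω
  C: Z = 1/(jωC) = -j/(ω·C) = 0 - j4.986 Ω
Step 3 — Series combination: Z_total = R + L + C = 907 + j118.7 Ω = 914.7∠7.5° Ω.
Step 4 — Source phasor: V = 34.9∠29.9° V = 30.25 + j17.4 V.
Step 5 — Ohm's law: I = V / Z_total = (30.25 + j17.4) / (907 + j118.7) = 0.03526 + j0.01457 A.
Step 6 — Convert to polar: |I| = 0.03815 A, ∠I = 22.4°.

I = 0.03815∠22.4° A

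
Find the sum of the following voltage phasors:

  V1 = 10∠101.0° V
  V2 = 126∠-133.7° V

Step 1 — Convert each phasor to rectangular form:
  V1 = 10·(cos(101.0°) + j·sin(101.0°)) = -1.908 + j9.816 V
  V2 = 126·(cos(-133.7°) + j·sin(-133.7°)) = -87.05 - j91.09 V
Step 2 — Sum components: V_total = -88.96 - j81.28 V.
Step 3 — Convert to polar: |V_total| = 120.5 V, ∠V_total = -137.6°.

V_total = 120.5∠-137.6° V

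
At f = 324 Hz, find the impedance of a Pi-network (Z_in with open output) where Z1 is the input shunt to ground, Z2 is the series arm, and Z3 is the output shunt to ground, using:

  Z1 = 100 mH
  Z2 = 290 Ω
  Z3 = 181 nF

Step 1 — Angular frequency: ω = 2π·f = 2π·324 = 2036 rad/s.
Step 2 — Component impedances:
  Z1: Z = jωL = j·2036·0.1 = 0 + j203.6 Ω
  Z2: Z = R = 290 Ω
  Z3: Z = 1/(jωC) = -j/(ω·C) = 0 - j2714 Ω
Step 3 — With open output, the series arm Z2 and the output shunt Z3 appear in series to ground: Z2 + Z3 = 290 - j2714 Ω.
Step 4 — Parallel with input shunt Z1: Z_in = Z1 || (Z2 + Z3) = 1.882 + j219.9 Ω = 219.9∠89.5° Ω.

Z = 1.882 + j219.9 Ω = 219.9∠89.5° Ω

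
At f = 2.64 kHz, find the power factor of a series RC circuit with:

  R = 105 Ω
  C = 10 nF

Step 1 — Angular frequency: ω = 2π·f = 2π·2640 = 1.659e+04 rad/s.
Step 2 — Component impedances:
  R: Z = R = 105 Ω
  C: Z = 1/(jωC) = -j/(ω·C) = 0 - j6029 Ω
Step 3 — Series combination: Z_total = R + C = 105 - j6029 Ω = 6030∠-89.0° Ω.
Step 4 — Power factor: PF = cos(φ) = Re(Z)/|Z| = 105/6030 = 0.01741.
Step 5 — Type: Im(Z) = -6029 ⇒ leading (phase φ = -89.0°).

PF = 0.01741 (leading, φ = -89.0°)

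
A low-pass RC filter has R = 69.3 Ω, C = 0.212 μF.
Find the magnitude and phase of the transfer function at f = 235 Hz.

Step 1 — Angular frequency: ω = 2π·235 = 1477 rad/s.
Step 2 — Transfer function: H(jω) = 1/(1 + jωRC).
Step 3 — Denominator: 1 + jωRC = 1 + j·1477·69.3·2.12e-07 = 1 + j0.02169.
Step 4 — H = 0.9995 - j0.02168.
Step 5 — Magnitude: |H| = 0.9998 (-0.0 dB); phase: φ = -1.2°.

|H| = 0.9998 (-0.0 dB), φ = -1.2°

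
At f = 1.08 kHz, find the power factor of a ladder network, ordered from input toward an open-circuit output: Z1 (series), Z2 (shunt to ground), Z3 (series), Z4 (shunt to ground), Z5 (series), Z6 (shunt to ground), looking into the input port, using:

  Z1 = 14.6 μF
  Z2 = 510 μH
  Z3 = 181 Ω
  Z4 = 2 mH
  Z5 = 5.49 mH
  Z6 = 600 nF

Step 1 — Angular frequency: ω = 2π·f = 2π·1080 = 6786 rad/s.
Step 2 — Component impedances:
  Z1: Z = 1/(jωC) = -j/(ω·C) = 0 - j10.09 Ω
  Z2: Z = jωL = j·6786·0.00051 = 0 + j3.461 Ω
  Z3: Z = R = 181 Ω
  Z4: Z = jωL = j·6786·0.002 = 0 + j13.57 Ω
  Z5: Z = jωL = j·6786·0.00549 = 0 + j37.25 Ω
  Z6: Z = 1/(jωC) = -j/(ω·C) = 0 - j245.6 Ω
Step 3 — Ladder network (open output): work backward from the far end, alternating series and parallel combinations. Z_in = 0.06552 - j6.639 Ω = 6.64∠-89.4° Ω.
Step 4 — Power factor: PF = cos(φ) = Re(Z)/|Z| = 0.065525/6.6396 = 0.009869.
Step 5 — Type: Im(Z) = -6.639 ⇒ leading (phase φ = -89.4°).

PF = 0.009869 (leading, φ = -89.4°)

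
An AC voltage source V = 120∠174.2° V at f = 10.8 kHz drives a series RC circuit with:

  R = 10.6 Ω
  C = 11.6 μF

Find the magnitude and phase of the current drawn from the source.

Step 1 — Angular frequency: ω = 2π·f = 2π·1.08e+04 = 6.786e+04 rad/s.
Step 2 — Component impedances:
  R: Z = R = 10.6 Ω
  C: Z = 1/(jωC) = -j/(ω·C) = 0 - j1.27 Ω
Step 3 — Series combination: Z_total = R + C = 10.6 - j1.27 Ω = 10.68∠-6.8° Ω.
Step 4 — Source phasor: V = 120∠174.2° V = -119.4 + j12.13 V.
Step 5 — Ohm's law: I = V / Z_total = (-119.4 + j12.13) / (10.6 - j1.27) = -11.24 - j0.2029 A.
Step 6 — Convert to polar: |I| = 11.24 A, ∠I = -179.0°.

I = 11.24∠-179.0° A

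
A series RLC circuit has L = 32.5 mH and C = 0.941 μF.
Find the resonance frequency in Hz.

Step 1 — Resonance condition Im(Z)=0 gives ω₀ = 1/√(LC).
Step 2 — ω₀ = 1/√(0.0325·9.41e-07) = 5718 rad/s.
Step 3 — f₀ = ω₀/(2π) = 910.1 Hz.

f₀ = 910.1 Hz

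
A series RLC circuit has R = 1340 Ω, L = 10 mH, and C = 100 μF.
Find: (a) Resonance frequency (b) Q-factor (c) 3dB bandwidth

Step 1 — Resonance: ω₀ = 1/√(LC) = 1/√(0.01·0.0001) = 1000 rad/s.
Step 2 — f₀ = ω₀/(2π) = 159.2 Hz.
Step 3 — Series Q: Q = ω₀L/R = 1000·0.01/1340 = 0.007463.
Step 4 — Bandwidth: Δω = ω₀/Q = 1.34e+05 rad/s; BW = Δω/(2π) = 2.133e+04 Hz.

(a) f₀ = 159.2 Hz  (b) Q = 0.007463  (c) BW = 2.133e+04 Hz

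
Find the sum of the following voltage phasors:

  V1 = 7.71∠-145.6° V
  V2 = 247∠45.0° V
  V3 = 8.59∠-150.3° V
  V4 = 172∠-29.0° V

Step 1 — Convert each phasor to rectangular form:
  V1 = 7.71·(cos(-145.6°) + j·sin(-145.6°)) = -6.362 - j4.356 V
  V2 = 247·(cos(45.0°) + j·sin(45.0°)) = 174.7 + j174.7 V
  V3 = 8.59·(cos(-150.3°) + j·sin(-150.3°)) = -7.462 - j4.256 V
  V4 = 172·(cos(-29.0°) + j·sin(-29.0°)) = 150.4 - j83.39 V
Step 2 — Sum components: V_total = 311.3 + j82.66 V.
Step 3 — Convert to polar: |V_total| = 322.1 V, ∠V_total = 14.9°.

V_total = 322.1∠14.9° V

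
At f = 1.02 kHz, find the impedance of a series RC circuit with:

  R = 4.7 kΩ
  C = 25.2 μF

Step 1 — Angular frequency: ω = 2π·f = 2π·1020 = 6409 rad/s.
Step 2 — Component impedances:
  R: Z = R = 4700 Ω
  C: Z = 1/(jωC) = -j/(ω·C) = 0 - j6.192 Ω
Step 3 — Series combination: Z_total = R + C = 4700 - j6.192 Ω = 4700∠-0.1° Ω.

Z = 4700 - j6.192 Ω = 4700∠-0.1° Ω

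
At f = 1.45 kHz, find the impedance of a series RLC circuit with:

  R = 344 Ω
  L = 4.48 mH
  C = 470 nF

Step 1 — Angular frequency: ω = 2π·f = 2π·1450 = 9111 rad/s.
Step 2 — Component impedances:
  R: Z = R = 344 Ω
  L: Z = jωL = j·9111·0.00448 = 0 + j40.82 Ω
  C: Z = 1/(jωC) = -j/(ω·C) = 0 - j233.5 Ω
Step 3 — Series combination: Z_total = R + L + C = 344 - j192.7 Ω = 394.3∠-29.3° Ω.

Z = 344 - j192.7 Ω = 394.3∠-29.3° Ω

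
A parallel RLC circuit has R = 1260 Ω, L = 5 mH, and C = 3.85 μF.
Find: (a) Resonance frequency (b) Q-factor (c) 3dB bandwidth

Step 1 — Resonance: ω₀ = 1/√(LC) = 1/√(0.005·3.85e-06) = 7207 rad/s.
Step 2 — f₀ = ω₀/(2π) = 1147 Hz.
Step 3 — Parallel Q: Q = R/(ω₀L) = 1260/(7207·0.005) = 34.96.
Step 4 — Bandwidth: Δω = ω₀/Q = 206.1 rad/s; BW = Δω/(2π) = 32.81 Hz.

(a) f₀ = 1147 Hz  (b) Q = 34.96  (c) BW = 32.81 Hz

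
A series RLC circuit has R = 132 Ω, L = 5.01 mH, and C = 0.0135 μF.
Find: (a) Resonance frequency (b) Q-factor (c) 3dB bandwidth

Step 1 — Resonance condition Im(Z)=0 gives ω₀ = 1/√(LC).
Step 2 — ω₀ = 1/√(0.00501·1.35e-08) = 1.216e+05 rad/s.
Step 3 — f₀ = ω₀/(2π) = 1.935e+04 Hz.
Step 4 — Series Q: Q = ω₀L/R = 1.216e+05·0.00501/132 = 4.615.
Step 5 — 3dB bandwidth: Δω = ω₀/Q = 2.635e+04 rad/s; BW = Δω/(2π) = 4193 Hz.

(a) f₀ = 1.935e+04 Hz  (b) Q = 4.615  (c) BW = 4193 Hz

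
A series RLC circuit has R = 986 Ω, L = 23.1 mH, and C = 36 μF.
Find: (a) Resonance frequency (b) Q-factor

Step 1 — Resonance condition Im(Z)=0 gives ω₀ = 1/√(LC).
Step 2 — ω₀ = 1/√(0.0231·3.6e-05) = 1097 rad/s.
Step 3 — f₀ = ω₀/(2π) = 174.5 Hz.
Step 4 — Series Q: Q = ω₀L/R = 1097·0.0231/986 = 0.02569.

(a) f₀ = 174.5 Hz  (b) Q = 0.02569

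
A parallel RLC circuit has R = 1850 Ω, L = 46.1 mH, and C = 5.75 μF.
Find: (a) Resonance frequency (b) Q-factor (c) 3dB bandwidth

Step 1 — Resonance: ω₀ = 1/√(LC) = 1/√(0.0461·5.75e-06) = 1942 rad/s.
Step 2 — f₀ = ω₀/(2π) = 309.1 Hz.
Step 3 — Parallel Q: Q = R/(ω₀L) = 1850/(1942·0.0461) = 20.66.
Step 4 — Bandwidth: Δω = ω₀/Q = 94.01 rad/s; BW = Δω/(2π) = 14.96 Hz.

(a) f₀ = 309.1 Hz  (b) Q = 20.66  (c) BW = 14.96 Hz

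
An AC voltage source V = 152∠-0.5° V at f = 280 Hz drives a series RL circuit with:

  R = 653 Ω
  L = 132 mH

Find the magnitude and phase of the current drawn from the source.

Step 1 — Angular frequency: ω = 2π·f = 2π·280 = 1759 rad/s.
Step 2 — Component impedances:
  R: Z = R = 653 Ω
  L: Z = jωL = j·1759·0.132 = 0 + j232.2 Ω
Step 3 — Series combination: Z_total = R + L = 653 + j232.2 Ω = 693.1∠19.6° Ω.
Step 4 — Source phasor: V = 152∠-0.5° V = 152 - j1.326 V.
Step 5 — Ohm's law: I = V / Z_total = (152 - j1.326) / (653 + j232.2) = 0.206 - j0.07529 A.
Step 6 — Convert to polar: |I| = 0.2193 A, ∠I = -20.1°.

I = 0.2193∠-20.1° A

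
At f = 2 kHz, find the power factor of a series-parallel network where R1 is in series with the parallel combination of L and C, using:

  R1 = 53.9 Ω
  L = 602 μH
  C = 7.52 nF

Step 1 — Angular frequency: ω = 2π·f = 2π·2000 = 1.257e+04 rad/s.
Step 2 — Component impedances:
  R1: Z = R = 53.9 Ω
  L: Z = jωL = j·1.257e+04·0.000602 = 0 + j7.565 Ω
  C: Z = 1/(jωC) = -j/(ω·C) = 0 - j1.058e+04 Ω
Step 3 — Parallel branch: L || C = 1/(1/L + 1/C) = 0 + j7.57 Ω.
Step 4 — Series with R1: Z_total = R1 + (L || C) = 53.9 + j7.57 Ω = 54.43∠8.0° Ω.
Step 5 — Power factor: PF = cos(φ) = Re(Z)/|Z| = 53.9/54.43 = 0.9903.
Step 6 — Type: Im(Z) = 7.57 ⇒ lagging (phase φ = 8.0°).

PF = 0.9903 (lagging, φ = 8.0°)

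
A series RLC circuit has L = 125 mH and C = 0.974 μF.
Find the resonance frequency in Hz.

Step 1 — Resonance condition Im(Z)=0 gives ω₀ = 1/√(LC).
Step 2 — ω₀ = 1/√(0.125·9.74e-07) = 2866 rad/s.
Step 3 — f₀ = ω₀/(2π) = 456.1 Hz.

f₀ = 456.1 Hz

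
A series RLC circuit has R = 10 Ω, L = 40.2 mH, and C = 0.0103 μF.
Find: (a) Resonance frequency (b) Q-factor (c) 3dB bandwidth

Step 1 — Resonance: ω₀ = 1/√(LC) = 1/√(0.0402·1.03e-08) = 4.914e+04 rad/s.
Step 2 — f₀ = ω₀/(2π) = 7821 Hz.
Step 3 — Series Q: Q = ω₀L/R = 4.914e+04·0.0402/10 = 197.6.
Step 4 — Bandwidth: Δω = ω₀/Q = 248.8 rad/s; BW = Δω/(2π) = 39.59 Hz.

(a) f₀ = 7821 Hz  (b) Q = 197.6  (c) BW = 39.59 Hz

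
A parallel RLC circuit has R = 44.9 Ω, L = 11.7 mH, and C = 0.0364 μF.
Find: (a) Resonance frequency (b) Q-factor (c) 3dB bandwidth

Step 1 — Resonance: ω₀ = 1/√(LC) = 1/√(0.0117·3.64e-08) = 4.846e+04 rad/s.
Step 2 — f₀ = ω₀/(2π) = 7712 Hz.
Step 3 — Parallel Q: Q = R/(ω₀L) = 44.9/(4.846e+04·0.0117) = 0.0792.
Step 4 — Bandwidth: Δω = ω₀/Q = 6.119e+05 rad/s; BW = Δω/(2π) = 9.738e+04 Hz.

(a) f₀ = 7712 Hz  (b) Q = 0.0792  (c) BW = 9.738e+04 Hz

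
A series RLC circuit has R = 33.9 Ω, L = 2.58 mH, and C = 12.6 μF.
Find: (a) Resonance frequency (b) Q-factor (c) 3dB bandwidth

Step 1 — Resonance condition Im(Z)=0 gives ω₀ = 1/√(LC).
Step 2 — ω₀ = 1/√(0.00258·1.26e-05) = 5546 rad/s.
Step 3 — f₀ = ω₀/(2π) = 882.7 Hz.
Step 4 — Series Q: Q = ω₀L/R = 5546·0.00258/33.9 = 0.4221.
Step 5 — 3dB bandwidth: Δω = ω₀/Q = 1.314e+04 rad/s; BW = Δω/(2π) = 2091 Hz.

(a) f₀ = 882.7 Hz  (b) Q = 0.4221  (c) BW = 2091 Hz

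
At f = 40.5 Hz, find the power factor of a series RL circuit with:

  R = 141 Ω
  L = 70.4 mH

Step 1 — Angular frequency: ω = 2π·f = 2π·40.5 = 254.5 rad/s.
Step 2 — Component impedances:
  R: Z = R = 141 Ω
  L: Z = jωL = j·254.5·0.0704 = 0 + j17.91 Ω
Step 3 — Series combination: Z_total = R + L = 141 + j17.91 Ω = 142.1∠7.2° Ω.
Step 4 — Power factor: PF = cos(φ) = Re(Z)/|Z| = 141/142.13 = 0.992.
Step 5 — Type: Im(Z) = 17.91 ⇒ lagging (phase φ = 7.2°).

PF = 0.992 (lagging, φ = 7.2°)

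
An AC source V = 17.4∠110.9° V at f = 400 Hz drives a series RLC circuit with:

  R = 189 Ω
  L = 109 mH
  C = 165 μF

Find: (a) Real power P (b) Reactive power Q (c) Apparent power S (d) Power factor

Step 1 — Angular frequency: ω = 2π·f = 2π·400 = 2513 rad/s.
Step 2 — Component impedances:
  R: Z = R = 189 Ω
  L: Z = jωL = j·2513·0.109 = 0 + j273.9 Ω
  C: Z = 1/(jωC) = -j/(ω·C) = 0 - j2.411 Ω
Step 3 — Series combination: Z_total = R + L + C = 189 + j271.5 Ω = 330.8∠55.2° Ω.
Step 4 — Source phasor: V = 17.4∠110.9° V = -6.207 + j16.26 V.
Step 5 — Current: I = V / Z = 0.02961 + j0.04347 A = 0.05259∠55.7° A.
Step 6 — Complex power: S = V·I* = 0.5228 + j0.7511 VA.
Step 7 — Real power: P = Re(S) = 0.5228 W.
Step 8 — Reactive power: Q = Im(S) = 0.7511 VAR.
Step 9 — Apparent power: |S| = 0.9151 VA.
Step 10 — Power factor: PF = P/|S| = 0.5713 (lagging).

(a) P = 0.5228 W  (b) Q = 0.7511 VAR  (c) S = 0.9151 VA  (d) PF = 0.5713 (lagging)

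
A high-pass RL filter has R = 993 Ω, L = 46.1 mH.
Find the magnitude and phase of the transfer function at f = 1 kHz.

Step 1 — Angular frequency: ω = 2π·1000 = 6283 rad/s.
Step 2 — Transfer function: H(jω) = jωL/(R + jωL).
Step 3 — Numerator jωL = j·289.7; denominator R + jωL = 993 + j289.7.
Step 4 — H = 0.07841 + j0.2688.
Step 5 — Magnitude: |H| = 0.28 (-11.1 dB); phase: φ = 73.7°.

|H| = 0.28 (-11.1 dB), φ = 73.7°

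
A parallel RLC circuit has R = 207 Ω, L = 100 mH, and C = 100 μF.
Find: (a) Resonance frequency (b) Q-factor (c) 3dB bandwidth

Step 1 — Resonance: ω₀ = 1/√(LC) = 1/√(0.1·0.0001) = 316.2 rad/s.
Step 2 — f₀ = ω₀/(2π) = 50.33 Hz.
Step 3 — Parallel Q: Q = R/(ω₀L) = 207/(316.2·0.1) = 6.546.
Step 4 — Bandwidth: Δω = ω₀/Q = 48.31 rad/s; BW = Δω/(2π) = 7.689 Hz.

(a) f₀ = 50.33 Hz  (b) Q = 6.546  (c) BW = 7.689 Hz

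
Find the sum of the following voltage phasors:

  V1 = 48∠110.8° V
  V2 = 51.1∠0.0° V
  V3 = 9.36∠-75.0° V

Step 1 — Convert each phasor to rectangular form:
  V1 = 48·(cos(110.8°) + j·sin(110.8°)) = -17.05 + j44.87 V
  V2 = 51.1·(cos(0.0°) + j·sin(0.0°)) = 51.1 V
  V3 = 9.36·(cos(-75.0°) + j·sin(-75.0°)) = 2.423 - j9.041 V
Step 2 — Sum components: V_total = 36.48 + j35.83 V.
Step 3 — Convert to polar: |V_total| = 51.13 V, ∠V_total = 44.5°.

V_total = 51.13∠44.5° V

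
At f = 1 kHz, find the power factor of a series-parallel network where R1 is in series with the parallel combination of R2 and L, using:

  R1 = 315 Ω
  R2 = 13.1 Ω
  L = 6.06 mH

Step 1 — Angular frequency: ω = 2π·f = 2π·1000 = 6283 rad/s.
Step 2 — Component impedances:
  R1: Z = R = 315 Ω
  R2: Z = R = 13.1 Ω
  L: Z = jωL = j·6283·0.00606 = 0 + j38.08 Ω
Step 3 — Parallel branch: R2 || L = 1/(1/R2 + 1/L) = 11.71 + j4.03 Ω.
Step 4 — Series with R1: Z_total = R1 + (R2 || L) = 326.7 + j4.03 Ω = 326.7∠0.7° Ω.
Step 5 — Power factor: PF = cos(φ) = Re(Z)/|Z| = 326.71/326.74 = 0.9999.
Step 6 — Type: Im(Z) = 4.03 ⇒ lagging (phase φ = 0.7°).

PF = 0.9999 (lagging, φ = 0.7°)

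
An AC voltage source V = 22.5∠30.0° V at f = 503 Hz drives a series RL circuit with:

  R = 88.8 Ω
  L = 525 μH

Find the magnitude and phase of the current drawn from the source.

Step 1 — Angular frequency: ω = 2π·f = 2π·503 = 3160 rad/s.
Step 2 — Component impedances:
  R: Z = R = 88.8 Ω
  L: Z = jωL = j·3160·0.000525 = 0 + j1.659 Ω
Step 3 — Series combination: Z_total = R + L = 88.8 + j1.659 Ω = 88.82∠1.1° Ω.
Step 4 — Source phasor: V = 22.5∠30.0° V = 19.49 + j11.25 V.
Step 5 — Ohm's law: I = V / Z_total = (19.49 + j11.25) / (88.8 + j1.659) = 0.2217 + j0.1225 A.
Step 6 — Convert to polar: |I| = 0.2533 A, ∠I = 28.9°.

I = 0.2533∠28.9° A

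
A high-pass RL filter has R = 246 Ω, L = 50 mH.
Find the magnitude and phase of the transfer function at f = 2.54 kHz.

Step 1 — Angular frequency: ω = 2π·2540 = 1.596e+04 rad/s.
Step 2 — Transfer function: H(jω) = jωL/(R + jωL).
Step 3 — Numerator jωL = j·798; denominator R + jωL = 246 + j798.
Step 4 — H = 0.9132 + j0.2815.
Step 5 — Magnitude: |H| = 0.9556 (-0.4 dB); phase: φ = 17.1°.

|H| = 0.9556 (-0.4 dB), φ = 17.1°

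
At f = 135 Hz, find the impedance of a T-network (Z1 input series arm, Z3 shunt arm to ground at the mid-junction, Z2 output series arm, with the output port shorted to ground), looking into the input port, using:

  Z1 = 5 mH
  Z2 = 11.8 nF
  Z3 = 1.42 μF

Step 1 — Angular frequency: ω = 2π·f = 2π·135 = 848.2 rad/s.
Step 2 — Component impedances:
  Z1: Z = jωL = j·848.2·0.005 = 0 + j4.241 Ω
  Z2: Z = 1/(jωC) = -j/(ω·C) = 0 - j9.991e+04 Ω
  Z3: Z = 1/(jωC) = -j/(ω·C) = 0 - j830.2 Ω
Step 3 — With the output port shorted to ground, the output series arm Z2 runs from the junction to ground; the shunt arm Z3 also runs from the junction to ground. They appear in parallel: Z3 || Z2 = 0 - j823.4 Ω.
Step 4 — Series with input arm Z1: Z_in = Z1 + (Z3 || Z2) = 0 - j819.1 Ω = 819.1∠-90.0° Ω.

Z = 0 - j819.1 Ω = 819.1∠-90.0° Ω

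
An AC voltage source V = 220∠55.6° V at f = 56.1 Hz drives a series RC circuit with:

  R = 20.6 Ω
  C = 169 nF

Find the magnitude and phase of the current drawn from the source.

Step 1 — Angular frequency: ω = 2π·f = 2π·56.1 = 352.5 rad/s.
Step 2 — Component impedances:
  R: Z = R = 20.6 Ω
  C: Z = 1/(jωC) = -j/(ω·C) = 0 - j1.679e+04 Ω
Step 3 — Series combination: Z_total = R + C = 20.6 - j1.679e+04 Ω = 1.679e+04∠-89.9° Ω.
Step 4 — Source phasor: V = 220∠55.6° V = 124.3 + j181.5 V.
Step 5 — Ohm's law: I = V / Z_total = (124.3 + j181.5) / (20.6 - j1.679e+04) = -0.0108 + j0.007417 A.
Step 6 — Convert to polar: |I| = 0.01311 A, ∠I = 145.5°.

I = 0.01311∠145.5° A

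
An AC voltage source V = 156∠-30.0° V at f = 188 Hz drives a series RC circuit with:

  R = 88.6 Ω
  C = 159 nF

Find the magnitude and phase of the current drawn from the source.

Step 1 — Angular frequency: ω = 2π·f = 2π·188 = 1181 rad/s.
Step 2 — Component impedances:
  R: Z = R = 88.6 Ω
  C: Z = 1/(jωC) = -j/(ω·C) = 0 - j5324 Ω
Step 3 — Series combination: Z_total = R + C = 88.6 - j5324 Ω = 5325∠-89.0° Ω.
Step 4 — Source phasor: V = 156∠-30.0° V = 135.1 - j78 V.
Step 5 — Ohm's law: I = V / Z_total = (135.1 - j78) / (88.6 - j5324) = 0.01507 + j0.02512 A.
Step 6 — Convert to polar: |I| = 0.0293 A, ∠I = 59.0°.

I = 0.0293∠59.0° A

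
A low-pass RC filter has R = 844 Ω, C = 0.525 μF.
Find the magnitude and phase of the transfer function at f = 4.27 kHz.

Step 1 — Angular frequency: ω = 2π·4270 = 2.683e+04 rad/s.
Step 2 — Transfer function: H(jω) = 1/(1 + jωRC).
Step 3 — Denominator: 1 + jωRC = 1 + j·2.683e+04·844·5.25e-07 = 1 + j11.89.
Step 4 — H = 0.007026 - j0.08353.
Step 5 — Magnitude: |H| = 0.08382 (-21.5 dB); phase: φ = -85.2°.

|H| = 0.08382 (-21.5 dB), φ = -85.2°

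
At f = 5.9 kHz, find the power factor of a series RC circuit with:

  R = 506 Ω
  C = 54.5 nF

Step 1 — Angular frequency: ω = 2π·f = 2π·5900 = 3.707e+04 rad/s.
Step 2 — Component impedances:
  R: Z = R = 506 Ω
  C: Z = 1/(jωC) = -j/(ω·C) = 0 - j495 Ω
Step 3 — Series combination: Z_total = R + C = 506 - j495 Ω = 707.8∠-44.4° Ω.
Step 4 — Power factor: PF = cos(φ) = Re(Z)/|Z| = 506/707.8 = 0.7149.
Step 5 — Type: Im(Z) = -495 ⇒ leading (phase φ = -44.4°).

PF = 0.7149 (leading, φ = -44.4°)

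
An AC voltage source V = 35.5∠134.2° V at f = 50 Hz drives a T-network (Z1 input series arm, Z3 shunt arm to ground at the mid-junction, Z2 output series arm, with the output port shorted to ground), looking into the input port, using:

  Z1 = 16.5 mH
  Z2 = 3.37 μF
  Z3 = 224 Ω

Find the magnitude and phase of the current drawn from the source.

Step 1 — Angular frequency: ω = 2π·f = 2π·50 = 314.2 rad/s.
Step 2 — Component impedances:
  Z1: Z = jωL = j·314.2·0.0165 = 0 + j5.184 Ω
  Z2: Z = 1/(jωC) = -j/(ω·C) = 0 - j944.5 Ω
  Z3: Z = R = 224 Ω
Step 3 — With the output port shorted to ground, the output series arm Z2 runs from the junction to ground; the shunt arm Z3 also runs from the junction to ground. They appear in parallel: Z3 || Z2 = 212.1 - j50.29 Ω.
Step 4 — Series with input arm Z1: Z_in = Z1 + (Z3 || Z2) = 212.1 - j45.11 Ω = 216.8∠-12.0° Ω.
Step 5 — Source phasor: V = 35.5∠134.2° V = -24.75 + j25.45 V.
Step 6 — Ohm's law: I = V / Z_total = (-24.75 + j25.45) / (212.1 - j45.11) = -0.1361 + j0.09106 A.
Step 7 — Convert to polar: |I| = 0.1637 A, ∠I = 146.2°.

I = 0.1637∠146.2° A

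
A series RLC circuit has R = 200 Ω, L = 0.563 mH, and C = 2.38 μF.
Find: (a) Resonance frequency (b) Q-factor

Step 1 — Resonance condition Im(Z)=0 gives ω₀ = 1/√(LC).
Step 2 — ω₀ = 1/√(0.000563·2.38e-06) = 2.732e+04 rad/s.
Step 3 — f₀ = ω₀/(2π) = 4348 Hz.
Step 4 — Series Q: Q = ω₀L/R = 2.732e+04·0.000563/200 = 0.0769.

(a) f₀ = 4348 Hz  (b) Q = 0.0769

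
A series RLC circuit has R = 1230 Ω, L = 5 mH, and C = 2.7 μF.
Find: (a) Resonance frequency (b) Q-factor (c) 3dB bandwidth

Step 1 — Resonance condition Im(Z)=0 gives ω₀ = 1/√(LC).
Step 2 — ω₀ = 1/√(0.005·2.7e-06) = 8607 rad/s.
Step 3 — f₀ = ω₀/(2π) = 1370 Hz.
Step 4 — Series Q: Q = ω₀L/R = 8607·0.005/1230 = 0.03499.
Step 5 — 3dB bandwidth: Δω = ω₀/Q = 2.46e+05 rad/s; BW = Δω/(2π) = 3.915e+04 Hz.

(a) f₀ = 1370 Hz  (b) Q = 0.03499  (c) BW = 3.915e+04 Hz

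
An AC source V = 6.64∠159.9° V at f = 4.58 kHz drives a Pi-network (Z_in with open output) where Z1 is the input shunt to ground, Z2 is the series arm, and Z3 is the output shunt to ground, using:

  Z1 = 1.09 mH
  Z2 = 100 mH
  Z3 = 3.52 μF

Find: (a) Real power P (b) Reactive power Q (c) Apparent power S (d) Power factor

Step 1 — Angular frequency: ω = 2π·f = 2π·4580 = 2.878e+04 rad/s.
Step 2 — Component impedances:
  Z1: Z = jωL = j·2.878e+04·0.00109 = 0 + j31.37 Ω
  Z2: Z = jωL = j·2.878e+04·0.1 = 0 + j2878 Ω
  Z3: Z = 1/(jωC) = -j/(ω·C) = 0 - j9.872 Ω
Step 3 — With open output, the series arm Z2 and the output shunt Z3 appear in series to ground: Z2 + Z3 = 0 + j2868 Ω.
Step 4 — Parallel with input shunt Z1: Z_in = Z1 || (Z2 + Z3) = 0 + j31.03 Ω = 31.03∠90.0° Ω.
Step 5 — Source phasor: V = 6.64∠159.9° V = -6.236 + j2.282 V.
Step 6 — Current: I = V / Z = 0.07354 + j0.201 A = 0.214∠69.9° A.
Step 7 — Complex power: S = V·I* = 0 + j1.421 VA.
Step 8 — Real power: P = Re(S) = 0 W.
Step 9 — Reactive power: Q = Im(S) = 1.421 VAR.
Step 10 — Apparent power: |S| = 1.421 VA.
Step 11 — Power factor: PF = P/|S| = 0 (lagging).

(a) P = 0 W  (b) Q = 1.421 VAR  (c) S = 1.421 VA  (d) PF = 0 (lagging)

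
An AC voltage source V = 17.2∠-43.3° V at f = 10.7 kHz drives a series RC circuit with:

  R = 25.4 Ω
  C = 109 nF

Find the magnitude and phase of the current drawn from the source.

Step 1 — Angular frequency: ω = 2π·f = 2π·1.07e+04 = 6.723e+04 rad/s.
Step 2 — Component impedances:
  R: Z = R = 25.4 Ω
  C: Z = 1/(jωC) = -j/(ω·C) = 0 - j136.5 Ω
Step 3 — Series combination: Z_total = R + C = 25.4 - j136.5 Ω = 138.8∠-79.5° Ω.
Step 4 — Source phasor: V = 17.2∠-43.3° V = 12.52 - j11.8 V.
Step 5 — Ohm's law: I = V / Z_total = (12.52 - j11.8) / (25.4 - j136.5) = 0.1001 + j0.07311 A.
Step 6 — Convert to polar: |I| = 0.1239 A, ∠I = 36.2°.

I = 0.1239∠36.2° A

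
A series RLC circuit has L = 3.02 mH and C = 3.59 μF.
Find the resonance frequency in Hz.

Step 1 — Resonance condition Im(Z)=0 gives ω₀ = 1/√(LC).
Step 2 — ω₀ = 1/√(0.00302·3.59e-06) = 9604 rad/s.
Step 3 — f₀ = ω₀/(2π) = 1529 Hz.

f₀ = 1529 Hz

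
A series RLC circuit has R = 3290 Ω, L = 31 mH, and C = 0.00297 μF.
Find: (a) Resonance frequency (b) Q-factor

Step 1 — Resonance condition Im(Z)=0 gives ω₀ = 1/√(LC).
Step 2 — ω₀ = 1/√(0.031·2.97e-09) = 1.042e+05 rad/s.
Step 3 — f₀ = ω₀/(2π) = 1.659e+04 Hz.
Step 4 — Series Q: Q = ω₀L/R = 1.042e+05·0.031/3290 = 0.982.

(a) f₀ = 1.659e+04 Hz  (b) Q = 0.982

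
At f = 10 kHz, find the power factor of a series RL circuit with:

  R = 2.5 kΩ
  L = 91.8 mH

Step 1 — Angular frequency: ω = 2π·f = 2π·1e+04 = 6.283e+04 rad/s.
Step 2 — Component impedances:
  R: Z = R = 2500 Ω
  L: Z = jωL = j·6.283e+04·0.0918 = 0 + j5768 Ω
Step 3 — Series combination: Z_total = R + L = 2500 + j5768 Ω = 6286∠66.6° Ω.
Step 4 — Power factor: PF = cos(φ) = Re(Z)/|Z| = 2500/6286 = 0.3977.
Step 5 — Type: Im(Z) = 5768 ⇒ lagging (phase φ = 66.6°).

PF = 0.3977 (lagging, φ = 66.6°)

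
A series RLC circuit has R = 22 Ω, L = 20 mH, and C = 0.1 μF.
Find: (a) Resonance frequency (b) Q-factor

Step 1 — Resonance condition Im(Z)=0 gives ω₀ = 1/√(LC).
Step 2 — ω₀ = 1/√(0.02·1e-07) = 2.236e+04 rad/s.
Step 3 — f₀ = ω₀/(2π) = 3559 Hz.
Step 4 — Series Q: Q = ω₀L/R = 2.236e+04·0.02/22 = 20.33.

(a) f₀ = 3559 Hz  (b) Q = 20.33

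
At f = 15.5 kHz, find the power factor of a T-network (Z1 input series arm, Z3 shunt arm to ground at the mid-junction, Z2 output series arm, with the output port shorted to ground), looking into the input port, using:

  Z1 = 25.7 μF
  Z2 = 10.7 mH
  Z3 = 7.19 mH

Step 1 — Angular frequency: ω = 2π·f = 2π·1.55e+04 = 9.739e+04 rad/s.
Step 2 — Component impedances:
  Z1: Z = 1/(jωC) = -j/(ω·C) = 0 - j0.3995 Ω
  Z2: Z = jωL = j·9.739e+04·0.0107 = 0 + j1042 Ω
  Z3: Z = jωL = j·9.739e+04·0.00719 = 0 + j700.2 Ω
Step 3 — With the output port shorted to ground, the output series arm Z2 runs from the junction to ground; the shunt arm Z3 also runs from the junction to ground. They appear in parallel: Z3 || Z2 = 0 + j418.8 Ω.
Step 4 — Series with input arm Z1: Z_in = Z1 + (Z3 || Z2) = 0 + j418.4 Ω = 418.4∠90.0° Ω.
Step 5 — Power factor: PF = cos(φ) = Re(Z)/|Z| = 0/418.4 = 0.
Step 6 — Type: Im(Z) = 418.4 ⇒ lagging (phase φ = 90.0°).

PF = 0 (lagging, φ = 90.0°)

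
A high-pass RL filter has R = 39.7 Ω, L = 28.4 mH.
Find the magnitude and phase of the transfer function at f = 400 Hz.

Step 1 — Angular frequency: ω = 2π·400 = 2513 rad/s.
Step 2 — Transfer function: H(jω) = jωL/(R + jωL).
Step 3 — Numerator jωL = j·71.38; denominator R + jωL = 39.7 + j71.38.
Step 4 — H = 0.7637 + j0.4248.
Step 5 — Magnitude: |H| = 0.8739 (-1.2 dB); phase: φ = 29.1°.

|H| = 0.8739 (-1.2 dB), φ = 29.1°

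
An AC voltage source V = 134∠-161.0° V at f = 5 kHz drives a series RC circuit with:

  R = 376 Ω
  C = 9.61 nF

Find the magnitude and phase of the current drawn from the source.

Step 1 — Angular frequency: ω = 2π·f = 2π·5000 = 3.142e+04 rad/s.
Step 2 — Component impedances:
  R: Z = R = 376 Ω
  C: Z = 1/(jωC) = -j/(ω·C) = 0 - j3312 Ω
Step 3 — Series combination: Z_total = R + C = 376 - j3312 Ω = 3334∠-83.5° Ω.
Step 4 — Source phasor: V = 134∠-161.0° V = -126.7 - j43.63 V.
Step 5 — Ohm's law: I = V / Z_total = (-126.7 - j43.63) / (376 - j3312) = 0.008717 - j0.03924 A.
Step 6 — Convert to polar: |I| = 0.0402 A, ∠I = -77.5°.

I = 0.0402∠-77.5° A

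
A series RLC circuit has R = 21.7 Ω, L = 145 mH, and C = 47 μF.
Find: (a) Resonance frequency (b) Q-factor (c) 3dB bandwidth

Step 1 — Resonance: ω₀ = 1/√(LC) = 1/√(0.145·4.7e-05) = 383.1 rad/s.
Step 2 — f₀ = ω₀/(2π) = 60.97 Hz.
Step 3 — Series Q: Q = ω₀L/R = 383.1·0.145/21.7 = 2.56.
Step 4 — Bandwidth: Δω = ω₀/Q = 149.7 rad/s; BW = Δω/(2π) = 23.82 Hz.

(a) f₀ = 60.97 Hz  (b) Q = 2.56  (c) BW = 23.82 Hz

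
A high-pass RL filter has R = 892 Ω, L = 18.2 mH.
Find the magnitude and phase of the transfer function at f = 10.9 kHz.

Step 1 — Angular frequency: ω = 2π·1.09e+04 = 6.849e+04 rad/s.
Step 2 — Transfer function: H(jω) = jωL/(R + jωL).
Step 3 — Numerator jωL = j·1246; denominator R + jωL = 892 + j1246.
Step 4 — H = 0.6613 + j0.4733.
Step 5 — Magnitude: |H| = 0.8132 (-1.8 dB); phase: φ = 35.6°.

|H| = 0.8132 (-1.8 dB), φ = 35.6°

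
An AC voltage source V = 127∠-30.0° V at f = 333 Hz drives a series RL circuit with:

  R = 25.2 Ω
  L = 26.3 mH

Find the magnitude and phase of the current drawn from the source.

Step 1 — Angular frequency: ω = 2π·f = 2π·333 = 2092 rad/s.
Step 2 — Component impedances:
  R: Z = R = 25.2 Ω
  L: Z = jωL = j·2092·0.0263 = 0 + j55.03 Ω
Step 3 — Series combination: Z_total = R + L = 25.2 + j55.03 Ω = 60.52∠65.4° Ω.
Step 4 — Source phasor: V = 127∠-30.0° V = 110 - j63.5 V.
Step 5 — Ohm's law: I = V / Z_total = (110 - j63.5) / (25.2 + j55.03) = -0.1973 - j2.089 A.
Step 6 — Convert to polar: |I| = 2.098 A, ∠I = -95.4°.

I = 2.098∠-95.4° A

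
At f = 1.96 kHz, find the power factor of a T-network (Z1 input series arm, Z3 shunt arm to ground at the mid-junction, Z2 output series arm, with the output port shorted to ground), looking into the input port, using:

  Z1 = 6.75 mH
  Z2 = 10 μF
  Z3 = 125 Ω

Step 1 — Angular frequency: ω = 2π·f = 2π·1960 = 1.232e+04 rad/s.
Step 2 — Component impedances:
  Z1: Z = jωL = j·1.232e+04·0.00675 = 0 + j83.13 Ω
  Z2: Z = 1/(jωC) = -j/(ω·C) = 0 - j8.12 Ω
  Z3: Z = R = 125 Ω
Step 3 — With the output port shorted to ground, the output series arm Z2 runs from the junction to ground; the shunt arm Z3 also runs from the junction to ground. They appear in parallel: Z3 || Z2 = 0.5253 - j8.086 Ω.
Step 4 — Series with input arm Z1: Z_in = Z1 + (Z3 || Z2) = 0.5253 + j75.04 Ω = 75.04∠89.6° Ω.
Step 5 — Power factor: PF = cos(φ) = Re(Z)/|Z| = 0.5253/75.04 = 0.007.
Step 6 — Type: Im(Z) = 75.04 ⇒ lagging (phase φ = 89.6°).

PF = 0.007 (lagging, φ = 89.6°)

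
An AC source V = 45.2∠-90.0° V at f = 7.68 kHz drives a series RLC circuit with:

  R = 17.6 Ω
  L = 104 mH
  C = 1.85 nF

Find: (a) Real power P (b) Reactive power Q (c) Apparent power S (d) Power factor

Step 1 — Angular frequency: ω = 2π·f = 2π·7680 = 4.825e+04 rad/s.
Step 2 — Component impedances:
  R: Z = R = 17.6 Ω
  L: Z = jωL = j·4.825e+04·0.104 = 0 + j5019 Ω
  C: Z = 1/(jωC) = -j/(ω·C) = 0 - j1.12e+04 Ω
Step 3 — Series combination: Z_total = R + L + C = 17.6 - j6183 Ω = 6183∠-89.8° Ω.
Step 4 — Source phasor: V = 45.2∠-90.0° V = 0 - j45.2 V.
Step 5 — Current: I = V / Z = 0.00731 - j2.081e-05 A = 0.00731∠-0.2° A.
Step 6 — Complex power: S = V·I* = 0.0009405 - j0.3304 VA.
Step 7 — Real power: P = Re(S) = 0.0009405 W.
Step 8 — Reactive power: Q = Im(S) = -0.3304 VAR.
Step 9 — Apparent power: |S| = 0.3304 VA.
Step 10 — Power factor: PF = P/|S| = 0.002846 (leading).

(a) P = 0.0009405 W  (b) Q = -0.3304 VAR  (c) S = 0.3304 VA  (d) PF = 0.002846 (leading)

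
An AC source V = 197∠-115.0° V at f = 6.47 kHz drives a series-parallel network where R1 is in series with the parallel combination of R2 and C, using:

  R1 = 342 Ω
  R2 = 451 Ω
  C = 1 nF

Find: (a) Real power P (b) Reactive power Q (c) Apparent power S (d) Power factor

Step 1 — Angular frequency: ω = 2π·f = 2π·6470 = 4.065e+04 rad/s.
Step 2 — Component impedances:
  R1: Z = R = 342 Ω
  R2: Z = R = 451 Ω
  C: Z = 1/(jωC) = -j/(ω·C) = 0 - j2.46e+04 Ω
Step 3 — Parallel branch: R2 || C = 1/(1/R2 + 1/C) = 450.8 - j8.266 Ω.
Step 4 — Series with R1: Z_total = R1 + (R2 || C) = 792.8 - j8.266 Ω = 792.9∠-0.6° Ω.
Step 5 — Source phasor: V = 197∠-115.0° V = -83.26 - j178.5 V.
Step 6 — Current: I = V / Z = -0.1026 - j0.2263 A = 0.2485∠-114.4° A.
Step 7 — Complex power: S = V·I* = 48.94 - j0.5103 VA.
Step 8 — Real power: P = Re(S) = 48.94 W.
Step 9 — Reactive power: Q = Im(S) = -0.5103 VAR.
Step 10 — Apparent power: |S| = 48.95 VA.
Step 11 — Power factor: PF = P/|S| = 0.9999 (leading).

(a) P = 48.94 W  (b) Q = -0.5103 VAR  (c) S = 48.95 VA  (d) PF = 0.9999 (leading)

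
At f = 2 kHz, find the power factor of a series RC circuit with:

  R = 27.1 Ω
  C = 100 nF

Step 1 — Angular frequency: ω = 2π·f = 2π·2000 = 1.257e+04 rad/s.
Step 2 — Component impedances:
  R: Z = R = 27.1 Ω
  C: Z = 1/(jωC) = -j/(ω·C) = 0 - j795.8 Ω
Step 3 — Series combination: Z_total = R + C = 27.1 - j795.8 Ω = 796.2∠-88.0° Ω.
Step 4 — Power factor: PF = cos(φ) = Re(Z)/|Z| = 27.1/796.2 = 0.03404.
Step 5 — Type: Im(Z) = -795.8 ⇒ leading (phase φ = -88.0°).

PF = 0.03404 (leading, φ = -88.0°)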